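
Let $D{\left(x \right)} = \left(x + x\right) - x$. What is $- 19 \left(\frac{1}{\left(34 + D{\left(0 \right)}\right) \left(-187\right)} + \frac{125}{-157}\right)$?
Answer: $\frac{15103233}{998206} \approx 15.13$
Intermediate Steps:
$D{\left(x \right)} = x$ ($D{\left(x \right)} = 2 x - x = x$)
$- 19 \left(\frac{1}{\left(34 + D{\left(0 \right)}\right) \left(-187\right)} + \frac{125}{-157}\right) = - 19 \left(\frac{1}{\left(34 + 0\right) \left(-187\right)} + \frac{125}{-157}\right) = - 19 \left(\frac{1}{34} \left(- \frac{1}{187}\right) + 125 \left(- \frac{1}{157}\right)\right) = - 19 \left(\frac{1}{34} \left(- \frac{1}{187}\right) - \frac{125}{157}\right) = - 19 \left(- \frac{1}{6358} - \frac{125}{157}\right) = \left(-19\right) \left(- \frac{794907}{998206}\right) = \frac{15103233}{998206}$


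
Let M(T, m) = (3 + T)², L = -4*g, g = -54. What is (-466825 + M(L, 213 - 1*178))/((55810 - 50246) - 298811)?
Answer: 418864/293247 ≈ 1.4284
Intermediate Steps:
L = 216 (L = -4*(-54) = 216)
(-466825 + M(L, 213 - 1*178))/((55810 - 50246) - 298811) = (-466825 + (3 + 216)²)/((55810 - 50246) - 298811) = (-466825 + 219²)/(5564 - 298811) = (-466825 + 47961)/(-293247) = -418864*(-1/293247) = 418864/293247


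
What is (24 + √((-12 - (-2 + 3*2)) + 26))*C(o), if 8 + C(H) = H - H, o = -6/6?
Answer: -192 - 8*√10 ≈ -217.30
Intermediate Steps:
o = -1 (o = -6*⅙ = -1)
C(H) = -8 (C(H) = -8 + (H - H) = -8 + 0 = -8)
(24 + √((-12 - (-2 + 3*2)) + 26))*C(o) = (24 + √((-12 - (-2 + 3*2)) + 26))*(-8) = (24 + √((-12 - (-2 + 6)) + 26))*(-8) = (24 + √((-12 - 1*4) + 26))*(-8) = (24 + √((-12 - 4) + 26))*(-8) = (24 + √(-16 + 26))*(-8) = (24 + √10)*(-8) = -192 - 8*√10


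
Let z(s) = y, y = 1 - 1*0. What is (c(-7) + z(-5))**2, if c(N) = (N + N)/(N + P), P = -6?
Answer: 729/169 ≈ 4.3136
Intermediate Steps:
c(N) = 2*N/(-6 + N) (c(N) = (N + N)/(N - 6) = (2*N)/(-6 + N) = 2*N/(-6 + N))
y = 1 (y = 1 + 0 = 1)
z(s) = 1
(c(-7) + z(-5))**2 = (2*(-7)/(-6 - 7) + 1)**2 = (2*(-7)/(-13) + 1)**2 = (2*(-7)*(-1/13) + 1)**2 = (14/13 + 1)**2 = (27/13)**2 = 729/169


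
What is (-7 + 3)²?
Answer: 16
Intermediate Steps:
(-7 + 3)² = (-4)² = 16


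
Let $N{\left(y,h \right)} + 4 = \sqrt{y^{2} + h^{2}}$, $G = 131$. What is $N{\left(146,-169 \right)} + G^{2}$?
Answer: $17157 + \sqrt{49877} \approx 17380.0$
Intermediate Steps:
$N{\left(y,h \right)} = -4 + \sqrt{h^{2} + y^{2}}$ ($N{\left(y,h \right)} = -4 + \sqrt{y^{2} + h^{2}} = -4 + \sqrt{h^{2} + y^{2}}$)
$N{\left(146,-169 \right)} + G^{2} = \left(-4 + \sqrt{\left(-169\right)^{2} + 146^{2}}\right) + 131^{2} = \left(-4 + \sqrt{28561 + 21316}\right) + 17161 = \left(-4 + \sqrt{49877}\right) + 17161 = 17157 + \sqrt{49877}$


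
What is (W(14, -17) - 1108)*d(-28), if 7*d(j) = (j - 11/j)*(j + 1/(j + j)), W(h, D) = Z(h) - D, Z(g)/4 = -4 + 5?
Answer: -1318353819/10976 ≈ -1.2011e+5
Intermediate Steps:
Z(g) = 4 (Z(g) = 4*(-4 + 5) = 4*1 = 4)
W(h, D) = 4 - D
d(j) = (j + 1/(2*j))*(j - 11/j)/7 (d(j) = ((j - 11/j)*(j + 1/(j + j)))/7 = ((j - 11/j)*(j + 1/(2*j)))/7 = ((j + 1/(2*j))*(j - 11/j))/7 = (j + 1/(2*j))*(j - 11/j)/7)
(W(14, -17) - 1108)*d(-28) = ((4 - 1*(-17)) - 1108)*(-3/2 - 11/14/(-28)**2 + (1/7)*(-28)**2) = ((4 + 17) - 1108)*(-3/2 - 11/14*1/784 + (1/7)*784) = (21 - 1108)*(-3/2 - 11/10976 + 112) = -1087*1212837/10976 = -1318353819/10976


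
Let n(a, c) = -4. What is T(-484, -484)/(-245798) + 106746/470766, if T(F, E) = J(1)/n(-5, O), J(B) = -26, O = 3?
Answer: 8744964443/38571113756 ≈ 0.22672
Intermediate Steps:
T(F, E) = 13/2 (T(F, E) = -26/(-4) = -26*(-1/4) = 13/2)
T(-484, -484)/(-245798) + 106746/470766 = (13/2)/(-245798) + 106746/470766 = (13/2)*(-1/245798) + 106746*(1/470766) = -13/491596 + 17791/78461 = 8744964443/38571113756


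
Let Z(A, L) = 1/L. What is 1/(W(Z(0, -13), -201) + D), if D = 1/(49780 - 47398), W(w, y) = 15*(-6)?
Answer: -2382/214379 ≈ -0.011111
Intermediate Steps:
W(w, y) = -90
D = 1/2382 ≈ 0.00041982
1/(W(Z(0, -13), -201) + D) = 1/(-90 + 1/2382) = 1/(-214379/2382) = -2382/214379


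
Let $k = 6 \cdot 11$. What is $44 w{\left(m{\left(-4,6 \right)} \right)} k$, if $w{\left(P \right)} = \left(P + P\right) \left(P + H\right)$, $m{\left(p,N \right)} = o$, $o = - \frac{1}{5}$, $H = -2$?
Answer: $\frac{63888}{25} \approx 2555.5$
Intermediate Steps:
$o = - \frac{1}{5}$ ($o = \left(-1\right) \frac{1}{5} = - \frac{1}{5} \approx -0.2$)
$k = 66$
$m{\left(p,N \right)} = - \frac{1}{5}$
$w{\left(P \right)} = 2 P \left(-2 + P\right)$ ($w{\left(P \right)} = \left(P + P\right) \left(P - 2\right) = 2 P \left(-2 + P\right)$)
$44 w{\left(m{\left(-4,6 \right)} \right)} k = 44 \cdot 2 \left(- \frac{1}{5}\right) \left(-2 - \frac{1}{5}\right) 66 = 44 \cdot 2 \left(- \frac{1}{5}\right) \left(- \frac{11}{5}\right) 66 = 44 \cdot \frac{22}{25} \cdot 66 = \frac{968}{25} \cdot 66 = \frac{63888}{25}$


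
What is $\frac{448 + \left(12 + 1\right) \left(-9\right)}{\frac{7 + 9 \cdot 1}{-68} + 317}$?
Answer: $\frac{5627}{5385} \approx 1.0449$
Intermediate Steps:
$\frac{448 + \left(12 + 1\right) \left(-9\right)}{\frac{7 + 9 \cdot 1}{-68} + 317} = \frac{448 + 13 \left(-9\right)}{\left(7 + 9\right) \left(- \frac{1}{68}\right) + 317} = \frac{448 - 117}{16 \left(- \frac{1}{68}\right) + 317} = \frac{331}{- \frac{4}{17} + 317} = \frac{331}{\frac{5385}{17}} = 331 \cdot \frac{17}{5385} = \frac{5627}{5385}$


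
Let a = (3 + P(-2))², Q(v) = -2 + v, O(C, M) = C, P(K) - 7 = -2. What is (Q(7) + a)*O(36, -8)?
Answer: 2484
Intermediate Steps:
P(K) = 5 (P(K) = 7 - 2 = 5)
a = 64 (a = (3 + 5)² = 8² = 64)
(Q(7) + a)*O(36, -8) = ((-2 + 7) + 64)*36 = (5 + 64)*36 = 69*36 = 2484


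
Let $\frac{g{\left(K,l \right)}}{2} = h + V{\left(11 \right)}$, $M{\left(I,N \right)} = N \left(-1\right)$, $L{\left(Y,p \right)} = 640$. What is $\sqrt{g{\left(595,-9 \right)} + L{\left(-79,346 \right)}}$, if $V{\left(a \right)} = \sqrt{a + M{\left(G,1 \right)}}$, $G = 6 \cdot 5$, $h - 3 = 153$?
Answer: $\sqrt{952 + 2 \sqrt{10}} \approx 30.957$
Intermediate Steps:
$h = 156$ ($h = 3 + 153 = 156$)
$G = 30$
$M{\left(I,N \right)} = - N$
$V{\left(a \right)} = \sqrt{-1 + a}$ ($V{\left(a \right)} = \sqrt{a - 1} = \sqrt{-1 + a}$)
$g{\left(K,l \right)} = 312 + 2 \sqrt{10}$ ($g{\left(K,l \right)} = 2 \left(156 + \sqrt{-1 + 11}\right) = 2 \left(156 + \sqrt{10}\right) = 312 + 2 \sqrt{10}$)
$\sqrt{g{\left(595,-9 \right)} + L{\left(-79,346 \right)}} = \sqrt{\left(312 + 2 \sqrt{10}\right) + 640} = \sqrt{952 + 2 \sqrt{10}}$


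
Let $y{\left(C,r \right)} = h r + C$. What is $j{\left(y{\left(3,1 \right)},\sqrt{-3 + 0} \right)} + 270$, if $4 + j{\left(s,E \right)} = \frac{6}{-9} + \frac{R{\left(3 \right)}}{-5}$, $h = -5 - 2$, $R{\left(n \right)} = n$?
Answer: $\frac{3971}{15} \approx 264.73$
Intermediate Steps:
$h = -7$
$y{\left(C,r \right)} = C - 7 r$ ($y{\left(C,r \right)} = - 7 r + C = C - 7 r$)
$j{\left(s,E \right)} = - \frac{79}{15}$ ($j{\left(s,E \right)} = -4 + \left(\frac{6}{-9} + \frac{3}{-5}\right) = -4 + \left(6 \left(- \frac{1}{9}\right) + 3 \left(- \frac{1}{5}\right)\right) = -4 - \frac{19}{15} = - \frac{79}{15}$)
$j{\left(y{\left(3,1 \right)},\sqrt{-3 + 0} \right)} + 270 = - \frac{79}{15} + 270 = \frac{3971}{15}$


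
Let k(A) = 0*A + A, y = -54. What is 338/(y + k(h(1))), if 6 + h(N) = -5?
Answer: -26/5 ≈ -5.2000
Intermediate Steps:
h(N) = -11 (h(N) = -6 - 5 = -11)
k(A) = A (k(A) = 0 + A = A)
338/(y + k(h(1))) = 338/(-54 - 11) = 338/(-65) = -1/65*338 = -26/5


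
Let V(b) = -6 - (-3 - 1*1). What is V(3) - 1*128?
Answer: -130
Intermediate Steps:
V(b) = -2 (V(b) = -6 - (-3 - 1) = -6 - 1*(-4) = -6 + 4 = -2)
V(3) - 1*128 = -2 - 1*128 = -2 - 128 = -130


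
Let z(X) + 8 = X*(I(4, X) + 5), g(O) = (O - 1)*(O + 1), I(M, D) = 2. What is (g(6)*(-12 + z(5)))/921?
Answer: 175/307 ≈ 0.57003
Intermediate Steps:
g(O) = (1 + O)*(-1 + O) (g(O) = (-1 + O)*(1 + O) = (1 + O)*(-1 + O))
z(X) = -8 + 7*X (z(X) = -8 + X*(2 + 5) = -8 + X*7 = -8 + 7*X)
(g(6)*(-12 + z(5)))/921 = ((-1 + 6²)*(-12 + (-8 + 7*5)))/921 = ((-1 + 36)*(-12 + (-8 + 35)))*(1/921) = (35*(-12 + 27))*(1/921) = (35*15)*(1/921) = 525*(1/921) = 175/307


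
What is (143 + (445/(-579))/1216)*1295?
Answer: 130381515565/704064 ≈ 1.8518e+5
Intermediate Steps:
(143 + (445/(-579))/1216)*1295 = (143 + (445*(-1/579))*(1/1216))*1295 = (143 - 445/579*1/1216)*1295 = (143 - 445/704064)*1295 = (100680707/704064)*1295 = 130381515565/704064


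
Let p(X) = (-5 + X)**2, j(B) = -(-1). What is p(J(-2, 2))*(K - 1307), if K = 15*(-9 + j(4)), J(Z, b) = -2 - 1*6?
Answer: -241163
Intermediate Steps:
j(B) = 1 (j(B) = -1*(-1) = 1)
J(Z, b) = -8 (J(Z, b) = -2 - 6 = -8)
K = -120 (K = 15*(-9 + 1) = 15*(-8) = -120)
p(J(-2, 2))*(K - 1307) = (-5 - 8)**2*(-120 - 1307) = (-13)**2*(-1427) = 169*(-1427) = -241163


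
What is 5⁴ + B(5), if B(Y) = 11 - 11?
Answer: 625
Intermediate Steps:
B(Y) = 0
5⁴ + B(5) = 5⁴ + 0 = 625 + 0 = 625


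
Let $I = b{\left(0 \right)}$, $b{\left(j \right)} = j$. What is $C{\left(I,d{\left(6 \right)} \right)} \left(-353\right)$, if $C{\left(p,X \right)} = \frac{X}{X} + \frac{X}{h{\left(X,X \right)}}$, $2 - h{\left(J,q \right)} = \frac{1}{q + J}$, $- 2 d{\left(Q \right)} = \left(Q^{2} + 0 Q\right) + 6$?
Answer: $\frac{281341}{85} \approx 3309.9$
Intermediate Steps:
$d{\left(Q \right)} = -3 - \frac{Q^{2}}{2}$ ($d{\left(Q \right)} = - \frac{\left(Q^{2} + 0 Q\right) + 6}{2} = - \frac{\left(Q^{2} + 0\right) + 6}{2} = - \frac{Q^{2} + 6}{2} = - \frac{6 + Q^{2}}{2} = -3 - \frac{Q^{2}}{2}$)
$h{\left(J,q \right)} = 2 - \frac{1}{J + q}$ ($h{\left(J,q \right)} = 2 - \frac{1}{q + J} = 2 - \frac{1}{J + q}$)
$I = 0$
$C{\left(p,X \right)} = 1 + \frac{2 X^{2}}{-1 + 4 X}$ ($C{\left(p,X \right)} = \frac{X}{X} + \frac{X}{\frac{1}{X + X} \left(-1 + 2 X + 2 X\right)} = 1 + \frac{X}{\frac{1}{2 X} \left(-1 + 4 X\right)} = 1 + \frac{X}{\frac{1}{2} \frac{1}{X} \left(-1 + 4 X\right)} = 1 + X \frac{2 X}{-1 + 4 X} = 1 + \frac{2 X^{2}}{-1 + 4 X}$)
$C{\left(I,d{\left(6 \right)} \right)} \left(-353\right) = \frac{-1 + 2 \left(-3 - \frac{6^{2}}{2}\right)^{2} + 4 \left(-3 - \frac{6^{2}}{2}\right)}{-1 + 4 \left(-3 - \frac{6^{2}}{2}\right)} \left(-353\right) = \frac{-1 + 2 \left(-3 - 18\right)^{2} + 4 \left(-3 - 18\right)}{-1 + 4 \left(-3 - 18\right)} \left(-353\right) = \frac{-1 + 2 \left(-21\right)^{2} + 4 \left(-21\right)}{-1 + 4 \left(-21\right)} \left(-353\right) = \frac{-1 + 2 \cdot 441 - 84}{-1 - 84} \left(-353\right) = \frac{-1 + 882 - 84}{-85} \left(-353\right) = \left(- \frac{1}{85}\right) 797 \left(-353\right) = \left(- \frac{797}{85}\right) \left(-353\right) = \frac{281341}{85}$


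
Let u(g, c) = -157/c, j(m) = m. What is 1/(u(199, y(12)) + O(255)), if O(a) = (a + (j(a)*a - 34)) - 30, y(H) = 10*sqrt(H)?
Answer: 78259200/5103751962551 + 3140*sqrt(3)/5103751962551 ≈ 1.5335e-5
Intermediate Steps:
O(a) = -64 + a + a**2 (O(a) = (a + (a*a - 34)) - 30 = (a + (a**2 - 34)) - 30 = (a + (-34 + a**2)) - 30 = (-34 + a + a**2) - 30 = -64 + a + a**2)
1/(u(199, y(12)) + O(255)) = 1/(-157*sqrt(3)/60 + (-64 + 255 + 255**2)) = 1/(-157*sqrt(3)/60 + (-64 + 255 + 65025)) = 1/(-157*sqrt(3)/60 + 65216) = 1/(65216 - 157*sqrt(3)/60)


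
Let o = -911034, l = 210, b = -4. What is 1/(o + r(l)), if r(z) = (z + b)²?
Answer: -1/868598 ≈ -1.1513e-6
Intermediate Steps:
r(z) = (-4 + z)² (r(z) = (z - 4)² = (-4 + z)²)
1/(o + r(l)) = 1/(-911034 + (-4 + 210)²) = 1/(-911034 + 206²) = 1/(-911034 + 42436) = 1/(-868598) = -1/868598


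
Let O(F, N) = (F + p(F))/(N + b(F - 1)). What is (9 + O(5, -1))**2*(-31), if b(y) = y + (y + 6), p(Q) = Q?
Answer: -499999/169 ≈ -2958.6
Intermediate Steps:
b(y) = 6 + 2*y (b(y) = y + (6 + y) = 6 + 2*y)
O(F, N) = 2*F/(4 + N + 2*F) (O(F, N) = (F + F)/(N + (6 + 2*(F - 1))) = (2*F)/(N + (6 + 2*(-1 + F))) = (2*F)/(N + (6 + (-2 + 2*F))) = (2*F)/(N + (4 + 2*F)) = (2*F)/(4 + N + 2*F) = 2*F/(4 + N + 2*F))
(9 + O(5, -1))**2*(-31) = (9 + 2*5/(4 - 1 + 2*5))**2*(-31) = (9 + 2*5/(4 - 1 + 10))**2*(-31) = (9 + 2*5/13)**2*(-31) = (9 + 2*5*(1/13))**2*(-31) = (9 + 10/13)**2*(-31) = (127/13)**2*(-31) = (16129/169)*(-31) = -499999/169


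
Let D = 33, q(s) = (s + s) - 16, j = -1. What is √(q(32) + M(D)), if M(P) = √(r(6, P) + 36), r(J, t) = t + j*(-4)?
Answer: √(48 + √73) ≈ 7.5196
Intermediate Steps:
r(J, t) = 4 + t (r(J, t) = t - 1*(-4) = t + 4 = 4 + t)
q(s) = -16 + 2*s (q(s) = 2*s - 16 = -16 + 2*s)
M(P) = √(40 + P) (M(P) = √((4 + P) + 36) = √(40 + P))
√(q(32) + M(D)) = √((-16 + 2*32) + √(40 + 33)) = √((-16 + 64) + √73) = √(48 + √73)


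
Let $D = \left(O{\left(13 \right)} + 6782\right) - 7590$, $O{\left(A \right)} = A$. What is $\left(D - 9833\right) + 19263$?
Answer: $8635$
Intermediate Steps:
$D = -795$ ($D = \left(13 + 6782\right) - 7590 = 6795 - 7590 = -795$)
$\left(D - 9833\right) + 19263 = \left(-795 - 9833\right) + 19263 = -10628 + 19263 = 8635$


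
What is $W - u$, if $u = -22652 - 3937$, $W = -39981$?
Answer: $-13392$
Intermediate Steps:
$u = -26589$
$W - u = -39981 - -26589 = -39981 + 26589 = -13392$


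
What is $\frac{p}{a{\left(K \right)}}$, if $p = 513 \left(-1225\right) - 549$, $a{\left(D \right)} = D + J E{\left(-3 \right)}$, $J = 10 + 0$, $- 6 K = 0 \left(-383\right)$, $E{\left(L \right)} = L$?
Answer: $\frac{104829}{5} \approx 20966.0$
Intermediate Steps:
$K = 0$ ($K = - \frac{0 \left(-383\right)}{6} = \left(- \frac{1}{6}\right) 0 = 0$)
$J = 10$
$a{\left(D \right)} = -30 + D$ ($a{\left(D \right)} = D + 10 \left(-3\right) = D - 30 = -30 + D$)
$p = -628974$ ($p = -628425 - 549 = -628974$)
$\frac{p}{a{\left(K \right)}} = - \frac{628974}{-30 + 0} = - \frac{628974}{-30} = \left(-628974\right) \left(- \frac{1}{30}\right) = \frac{104829}{5}$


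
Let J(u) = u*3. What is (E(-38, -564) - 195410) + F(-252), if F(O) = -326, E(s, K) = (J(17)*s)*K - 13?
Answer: 897283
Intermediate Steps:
J(u) = 3*u
E(s, K) = -13 + 51*K*s (E(s, K) = ((3*17)*s)*K - 13 = (51*s)*K - 13 = 51*K*s - 13 = -13 + 51*K*s)
(E(-38, -564) - 195410) + F(-252) = ((-13 + 51*(-564)*(-38)) - 195410) - 326 = ((-13 + 1093032) - 195410) - 326 = (1093019 - 195410) - 326 = 897609 - 326 = 897283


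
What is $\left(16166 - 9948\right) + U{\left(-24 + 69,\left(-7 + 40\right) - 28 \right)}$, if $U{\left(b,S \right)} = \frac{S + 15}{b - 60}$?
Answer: $\frac{18650}{3} \approx 6216.7$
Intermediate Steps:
$U{\left(b,S \right)} = \frac{15 + S}{-60 + b}$
$\left(16166 - 9948\right) + U{\left(-24 + 69,\left(-7 + 40\right) - 28 \right)} = \left(16166 - 9948\right) + \frac{15 + \left(\left(-7 + 40\right) - 28\right)}{-60 + \left(-24 + 69\right)} = 6218 + \frac{15 + \left(33 - 28\right)}{-60 + 45} = 6218 + \frac{15 + 5}{-15} = 6218 - \frac{4}{3} = \frac{18650}{3}$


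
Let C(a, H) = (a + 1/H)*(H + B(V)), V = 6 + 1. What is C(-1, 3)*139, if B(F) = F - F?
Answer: -278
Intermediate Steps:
V = 7
B(F) = 0
C(a, H) = H*(a + 1/H) (C(a, H) = (a + 1/H)*(H + 0) = (a + 1/H)*H = H*(a + 1/H))
C(-1, 3)*139 = (1 + 3*(-1))*139 = (1 - 3)*139 = -2*139 = -278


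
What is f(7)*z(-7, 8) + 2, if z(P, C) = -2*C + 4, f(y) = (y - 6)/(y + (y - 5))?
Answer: ⅔ ≈ 0.66667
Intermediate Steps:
f(y) = (-6 + y)/(-5 + 2*y) (f(y) = (-6 + y)/(y + (-5 + y)) = (-6 + y)/(-5 + 2*y))
z(P, C) = 4 - 2*C
f(7)*z(-7, 8) + 2 = ((-6 + 7)/(-5 + 2*7))*(4 - 2*8) + 2 = (1/(-5 + 14))*(4 - 16) + 2 = (1/9)*(-12) + 2 = ((⅑)*1)*(-12) + 2 = (⅑)*(-12) + 2 = -4/3 + 2 = ⅔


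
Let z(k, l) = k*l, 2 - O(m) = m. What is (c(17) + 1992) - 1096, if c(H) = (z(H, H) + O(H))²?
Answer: 75972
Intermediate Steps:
O(m) = 2 - m
c(H) = (2 + H² - H)² (c(H) = (H*H + (2 - H))² = (H² + (2 - H))² = (2 + H² - H)²)
(c(17) + 1992) - 1096 = ((2 + 17² - 1*17)² + 1992) - 1096 = ((2 + 289 - 17)² + 1992) - 1096 = (274² + 1992) - 1096 = (75076 + 1992) - 1096 = 77068 - 1096 = 75972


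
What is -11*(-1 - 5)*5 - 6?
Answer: 324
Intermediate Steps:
-11*(-1 - 5)*5 - 6 = -(-66)*5 - 6 = -11*(-30) - 6 = 330 - 6 = 324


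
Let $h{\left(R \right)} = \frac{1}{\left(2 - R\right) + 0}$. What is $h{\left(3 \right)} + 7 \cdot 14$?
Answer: $97$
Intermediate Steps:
$h{\left(R \right)} = \frac{1}{2 - R}$
$h{\left(3 \right)} + 7 \cdot 14 = - \frac{1}{-2 + 3} + 7 \cdot 14 = - 1^{-1} + 98 = \left(-1\right) 1 + 98 = -1 + 98 = 97$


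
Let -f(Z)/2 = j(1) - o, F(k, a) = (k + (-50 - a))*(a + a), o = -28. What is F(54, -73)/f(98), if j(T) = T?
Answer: 5621/29 ≈ 193.83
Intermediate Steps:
F(k, a) = 2*a*(-50 + k - a) (F(k, a) = (-50 + k - a)*(2*a) = 2*a*(-50 + k - a))
f(Z) = -58 (f(Z) = -2*(1 - 1*(-28)) = -2*(1 + 28) = -2*29 = -58)
F(54, -73)/f(98) = (2*(-73)*(-50 + 54 - 1*(-73)))/(-58) = (2*(-73)*(-50 + 54 + 73))*(-1/58) = (2*(-73)*77)*(-1/58) = -11242*(-1/58) = 5621/29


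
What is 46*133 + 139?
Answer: 6257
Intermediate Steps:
46*133 + 139 = 6118 + 139 = 6257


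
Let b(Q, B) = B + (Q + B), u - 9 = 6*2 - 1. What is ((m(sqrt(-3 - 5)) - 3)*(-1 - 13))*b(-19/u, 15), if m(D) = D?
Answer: 12201/10 - 4067*I*sqrt(2)/5 ≈ 1220.1 - 1150.3*I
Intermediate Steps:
u = 20 (u = 9 + (6*2 - 1) = 9 + (12 - 1) = 9 + 11 = 20)
b(Q, B) = Q + 2*B (b(Q, B) = B + (B + Q) = Q + 2*B)
((m(sqrt(-3 - 5)) - 3)*(-1 - 13))*b(-19/u, 15) = ((sqrt(-3 - 5) - 3)*(-1 - 13))*(-19/20 + 2*15) = ((sqrt(-8) - 3)*(-14))*(-19*1/20 + 30) = ((2*I*sqrt(2) - 3)*(-14))*(-19/20 + 30) = ((-3 + 2*I*sqrt(2))*(-14))*(581/20) = (42 - 28*I*sqrt(2))*(581/20) = 12201/10 - 4067*I*sqrt(2)/5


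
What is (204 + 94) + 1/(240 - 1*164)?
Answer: 22649/76 ≈ 298.01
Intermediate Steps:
(204 + 94) + 1/(240 - 1*164) = 298 + 1/(240 - 164) = 298 + 1/76 = 22649/76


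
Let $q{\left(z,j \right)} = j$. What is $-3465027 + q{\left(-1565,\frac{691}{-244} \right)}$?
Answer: $- \frac{845467279}{244} \approx -3.465 \cdot 10^{6}$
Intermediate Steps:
$-3465027 + q{\left(-1565,\frac{691}{-244} \right)} = -3465027 + \frac{691}{-244} = -3465027 + 691 \left(- \frac{1}{244}\right) = -3465027 - \frac{691}{244} = - \frac{845467279}{244}$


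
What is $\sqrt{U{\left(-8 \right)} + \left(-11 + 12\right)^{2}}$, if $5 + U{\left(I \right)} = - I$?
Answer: $2$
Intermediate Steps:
$U{\left(I \right)} = -5 - I$
$\sqrt{U{\left(-8 \right)} + \left(-11 + 12\right)^{2}} = \sqrt{\left(-5 - -8\right) + \left(-11 + 12\right)^{2}} = \sqrt{\left(-5 + 8\right) + 1^{2}} = \sqrt{3 + 1} = \sqrt{4} = 2$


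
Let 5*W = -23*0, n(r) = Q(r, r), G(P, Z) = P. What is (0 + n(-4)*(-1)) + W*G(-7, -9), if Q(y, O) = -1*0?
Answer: 0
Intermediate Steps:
Q(y, O) = 0
n(r) = 0
W = 0 (W = (-23*0)/5 = (⅕)*0 = 0)
(0 + n(-4)*(-1)) + W*G(-7, -9) = (0 + 0*(-1)) + 0*(-7) = (0 + 0) + 0 = 0 + 0 = 0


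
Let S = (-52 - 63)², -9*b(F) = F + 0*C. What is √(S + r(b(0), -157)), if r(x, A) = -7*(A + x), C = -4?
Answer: 2*√3581 ≈ 119.68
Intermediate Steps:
b(F) = -F/9 (b(F) = -(F + 0*(-4))/9 = -(F + 0)/9 = -F/9)
r(x, A) = -7*A - 7*x
S = 13225 (S = (-115)² = 13225)
√(S + r(b(0), -157)) = √(13225 + (-7*(-157) - (-7)*0/9)) = √(13225 + (1099 - 7*0)) = √(13225 + (1099 + 0)) = √(13225 + 1099) = √14324 = 2*√3581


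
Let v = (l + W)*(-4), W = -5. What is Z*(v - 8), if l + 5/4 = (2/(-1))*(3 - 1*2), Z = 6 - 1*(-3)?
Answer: 225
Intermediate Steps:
Z = 9 (Z = 6 + 3 = 9)
l = -13/4 (l = -5/4 + (2/(-1))*(3 - 1*2) = -5/4 + (2*(-1))*(3 - 2) = -5/4 - 2*1 = -5/4 - 2 = -13/4 ≈ -3.2500)
v = 33 (v = (-13/4 - 5)*(-4) = -33/4*(-4) = 33)
Z*(v - 8) = 9*(33 - 8) = 9*25 = 225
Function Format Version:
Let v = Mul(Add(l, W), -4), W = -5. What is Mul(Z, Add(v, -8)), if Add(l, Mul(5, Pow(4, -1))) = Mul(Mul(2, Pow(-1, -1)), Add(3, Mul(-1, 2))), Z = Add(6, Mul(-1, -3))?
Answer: 225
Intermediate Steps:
Z = 9 (Z = Add(6, 3) = 9)
l = Rational(-13, 4) (l = Add(Rational(-5, 4), Mul(Mul(2, Pow(-1, -1)), Add(3, Mul(-1, 2)))) = Add(Rational(-5, 4), Mul(Mul(2, -1), Add(3, -2))) = Add(Rational(-5, 4), Mul(-2, 1)) = Add(Rational(-5, 4), -2) = Rational(-13, 4) ≈ -3.2500)
v = 33 (v = Mul(Add(Rational(-13, 4), -5), -4) = Mul(Rational(-33, 4), -4) = 33)
Mul(Z, Add(v, -8)) = Mul(9, Add(33, -8)) = Mul(9, 25) = 225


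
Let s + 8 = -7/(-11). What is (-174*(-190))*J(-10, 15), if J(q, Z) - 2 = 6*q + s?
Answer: -23770140/11 ≈ -2.1609e+6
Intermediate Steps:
s = -81/11 (s = -8 - 7/(-11) = -8 - 7*(-1/11) = -8 + 7/11 = -81/11 ≈ -7.3636)
J(q, Z) = -59/11 + 6*q (J(q, Z) = 2 + (6*q - 81/11) = 2 + (-81/11 + 6*q) = -59/11 + 6*q)
(-174*(-190))*J(-10, 15) = (-174*(-190))*(-59/11 + 6*(-10)) = 33060*(-59/11 - 60) = 33060*(-719/11) = -23770140/11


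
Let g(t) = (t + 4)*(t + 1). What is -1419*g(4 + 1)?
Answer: -76626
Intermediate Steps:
g(t) = (1 + t)*(4 + t) (g(t) = (4 + t)*(1 + t) = (1 + t)*(4 + t))
-1419*g(4 + 1) = -1419*(4 + (4 + 1)² + 5*(4 + 1)) = -1419*(4 + 5² + 5*5) = -1419*(4 + 25 + 25) = -1419*54 = -76626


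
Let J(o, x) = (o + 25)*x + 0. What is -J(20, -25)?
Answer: 1125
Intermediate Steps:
J(o, x) = x*(25 + o) (J(o, x) = (25 + o)*x + 0 = x*(25 + o) + 0 = x*(25 + o))
-J(20, -25) = -(-25)*(25 + 20) = -(-25)*45 = -1*(-1125) = 1125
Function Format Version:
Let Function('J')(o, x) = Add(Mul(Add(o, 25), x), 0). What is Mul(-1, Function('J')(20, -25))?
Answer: 1125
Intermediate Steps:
Function('J')(o, x) = Mul(x, Add(25, o)) (Function('J')(o, x) = Add(Mul(Add(25, o), x), 0) = Add(Mul(x, Add(25, o)), 0) = Mul(x, Add(25, o)))
Mul(-1, Function('J')(20, -25)) = Mul(-1, Mul(-25, Add(25, 20))) = Mul(-1, Mul(-25, 45)) = Mul(-1, -1125) = 1125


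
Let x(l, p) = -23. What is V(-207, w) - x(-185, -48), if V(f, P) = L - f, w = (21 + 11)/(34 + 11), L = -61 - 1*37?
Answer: 132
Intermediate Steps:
L = -98 (L = -61 - 37 = -98)
w = 32/45 ≈ 0.71111
V(f, P) = -98 - f
V(-207, w) - x(-185, -48) = (-98 - 1*(-207)) - 1*(-23) = (-98 + 207) + 23 = 109 + 23 = 132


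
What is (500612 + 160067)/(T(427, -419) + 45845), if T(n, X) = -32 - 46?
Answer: 660679/45767 ≈ 14.436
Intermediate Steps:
T(n, X) = -78
(500612 + 160067)/(T(427, -419) + 45845) = (500612 + 160067)/(-78 + 45845) = 660679/45767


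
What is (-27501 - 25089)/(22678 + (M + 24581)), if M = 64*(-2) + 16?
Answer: -52590/47147 ≈ -1.1154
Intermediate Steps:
M = -112 (M = -128 + 16 = -112)
(-27501 - 25089)/(22678 + (M + 24581)) = (-27501 - 25089)/(22678 + (-112 + 24581)) = -52590/(22678 + 24469) = -52590/47147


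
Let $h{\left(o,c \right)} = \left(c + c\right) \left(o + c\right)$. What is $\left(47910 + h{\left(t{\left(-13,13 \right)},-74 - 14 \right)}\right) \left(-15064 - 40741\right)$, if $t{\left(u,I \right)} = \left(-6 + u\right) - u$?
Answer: $-3596855470$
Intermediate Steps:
$t{\left(u,I \right)} = -6$
$h{\left(o,c \right)} = 2 c \left(c + o\right)$
$\left(47910 + h{\left(t{\left(-13,13 \right)},-74 - 14 \right)}\right) \left(-15064 - 40741\right) = \left(47910 + 2 \left(-74 - 14\right) \left(\left(-74 - 14\right) - 6\right)\right) \left(-15064 - 40741\right) = \left(47910 + 2 \left(-88\right) \left(-88 - 6\right)\right) \left(-55805\right) = \left(47910 + 2 \left(-88\right) \left(-94\right)\right) \left(-55805\right) = \left(47910 + 16544\right) \left(-55805\right) = 64454 \left(-55805\right) = -3596855470$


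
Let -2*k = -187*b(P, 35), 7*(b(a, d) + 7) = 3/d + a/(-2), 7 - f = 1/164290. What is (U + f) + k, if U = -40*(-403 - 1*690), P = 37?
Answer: 19700721283/460012 ≈ 42827.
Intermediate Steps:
f = 1150029/164290 (f = 7 - 1/164290 = 1150029/164290 ≈ 7.0000)
b(a, d) = -7 - a/14 + 3/(7*d) (b(a, d) = -7 + (3/d + a/(-2))/7 = -7 + (3/d + a*(-1/2))/7 = -7 + (3/d - a/2)/7 = -7 + (-a/14 + 3/(7*d)) = -7 - a/14 + 3/(7*d))
k = -882453/980 (k = -(-187)*(1/14)*(6 - 1*35*(98 + 37))/35/2 = -(-187)*(1/14)*(1/35)*(6 - 1*35*135)/2 = -(-187)*(1/14)*(1/35)*(6 - 4725)/2 = -(-187)*(1/14)*(1/35)*(-4719)/2 = -(-187)*(-4719)/(2*490) = -1/2*882453/490 = -882453/980 ≈ -900.46)
U = 43720 (U = -40*(-403 - 690) = -40*(-1093) = 43720)
(U + f) + k = (43720 + 1150029/164290) - 882453/980 = 7183908829/164290 - 882453/980 = 19700721283/460012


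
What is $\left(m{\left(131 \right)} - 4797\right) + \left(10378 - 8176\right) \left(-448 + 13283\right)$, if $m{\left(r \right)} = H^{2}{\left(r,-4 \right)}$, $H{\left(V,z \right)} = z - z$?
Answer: $28257873$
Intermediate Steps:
$H{\left(V,z \right)} = 0$
$m{\left(r \right)} = 0$ ($m{\left(r \right)} = 0^{2} = 0$)
$\left(m{\left(131 \right)} - 4797\right) + \left(10378 - 8176\right) \left(-448 + 13283\right) = \left(0 - 4797\right) + \left(10378 - 8176\right) \left(-448 + 13283\right) = -4797 + 2202 \cdot 12835 = -4797 + 28262670 = 28257873$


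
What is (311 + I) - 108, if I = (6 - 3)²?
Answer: 212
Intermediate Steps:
I = 9 (I = 3² = 9)
(311 + I) - 108 = (311 + 9) - 108 = 320 - 108 = 212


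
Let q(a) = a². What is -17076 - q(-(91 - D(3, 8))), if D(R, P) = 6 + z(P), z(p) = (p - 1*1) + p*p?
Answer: -17272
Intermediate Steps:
z(p) = -1 + p + p² (z(p) = (p - 1) + p² = (-1 + p) + p² = -1 + p + p²)
D(R, P) = 5 + P + P² (D(R, P) = 6 + (-1 + P + P²) = 5 + P + P²)
-17076 - q(-(91 - D(3, 8))) = -17076 - (-(91 - (5 + 8 + 8²)))² = -17076 - (-(91 - (5 + 8 + 64)))² = -17076 - (-(91 - 1*77))² = -17076 - (-(91 - 77))² = -17076 - (-1*14)² = -17076 - 1*(-14)² = -17076 - 1*196 = -17076 - 196 = -17272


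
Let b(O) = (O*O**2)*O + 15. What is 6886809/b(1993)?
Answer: 6886809/15777173258416 ≈ 4.3650e-7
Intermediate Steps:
b(O) = 15 + O**4 (b(O) = O**3*O + 15 = O**4 + 15 = 15 + O**4)
6886809/b(1993) = 6886809/(15 + 1993**4) = 6886809/(15 + 15777173258401) = 6886809/15777173258416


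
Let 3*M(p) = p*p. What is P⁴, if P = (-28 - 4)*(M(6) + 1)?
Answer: 29948379136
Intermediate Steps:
M(p) = p²/3 (M(p) = (p*p)/3 = p²/3)
P = -416 (P = (-28 - 4)*((⅓)*6² + 1) = -32*((⅓)*36 + 1) = -32*(12 + 1) = -32*13 = -416)
P⁴ = (-416)⁴ = 29948379136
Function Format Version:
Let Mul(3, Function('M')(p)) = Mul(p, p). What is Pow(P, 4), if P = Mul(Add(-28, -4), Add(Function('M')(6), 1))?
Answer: 29948379136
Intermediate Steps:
Function('M')(p) = Mul(Rational(1, 3), Pow(p, 2)) (Function('M')(p) = Mul(Rational(1, 3), Mul(p, p)) = Mul(Rational(1, 3), Pow(p, 2)))
P = -416 (P = Mul(Add(-28, -4), Add(Mul(Rational(1, 3), Pow(6, 2)), 1)) = Mul(-32, Add(Mul(Rational(1, 3), 36), 1)) = Mul(-32, Add(12, 1)) = Mul(-32, 13) = -416)
Pow(P, 4) = Pow(-416, 4) = 29948379136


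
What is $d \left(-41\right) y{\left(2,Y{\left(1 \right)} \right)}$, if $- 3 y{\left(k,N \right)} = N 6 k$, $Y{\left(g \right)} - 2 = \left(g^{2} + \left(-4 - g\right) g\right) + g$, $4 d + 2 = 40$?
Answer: $-1558$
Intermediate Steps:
$d = \frac{19}{2}$ ($d = - \frac{1}{2} + \frac{1}{4} \cdot 40 = - \frac{1}{2} + 10 = \frac{19}{2} \approx 9.5$)
$Y{\left(g \right)} = 2 + g + g^{2} + g \left(-4 - g\right)$ ($Y{\left(g \right)} = 2 + \left(\left(g^{2} + \left(-4 - g\right) g\right) + g\right) = 2 + \left(\left(g^{2} + g \left(-4 - g\right)\right) + g\right) = 2 + \left(g + g^{2} + g \left(-4 - g\right)\right) = 2 + g + g^{2} + g \left(-4 - g\right)$)
$y{\left(k,N \right)} = - 2 N k$ ($y{\left(k,N \right)} = - \frac{N 6 k}{3} = - \frac{6 N k}{3} = - 2 N k$)
$d \left(-41\right) y{\left(2,Y{\left(1 \right)} \right)} = \frac{19}{2} \left(-41\right) \left(\left(-2\right) \left(2 - 3\right) 2\right) = - \frac{779 \left(\left(-2\right) \left(2 - 3\right) 2\right)}{2} = - \frac{779 \left(\left(-2\right) \left(-1\right) 2\right)}{2} = \left(- \frac{779}{2}\right) 4 = -1558$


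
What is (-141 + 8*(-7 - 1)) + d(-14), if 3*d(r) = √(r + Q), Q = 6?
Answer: -205 + 2*I*√2/3 ≈ -205.0 + 0.94281*I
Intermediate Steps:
d(r) = √(6 + r)/3 (d(r) = √(r + 6)/3 = √(6 + r)/3)
(-141 + 8*(-7 - 1)) + d(-14) = (-141 + 8*(-7 - 1)) + √(6 - 14)/3 = (-141 + 8*(-8)) + √(-8)/3 = (-141 - 64) + (2*I*√2)/3 = -205 + 2*I*√2/3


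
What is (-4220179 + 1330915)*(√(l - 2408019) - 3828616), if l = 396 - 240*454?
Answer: 11061882378624 - 2889264*I*√2516583 ≈ 1.1062e+13 - 4.5835e+9*I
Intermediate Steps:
l = -108564 (l = 396 - 108960 = -108564)
(-4220179 + 1330915)*(√(l - 2408019) - 3828616) = (-4220179 + 1330915)*(√(-108564 - 2408019) - 3828616) = -2889264*(√(-2516583) - 3828616) = -2889264*(I*√2516583 - 3828616) = -2889264*(-3828616 + I*√2516583) = 11061882378624 - 2889264*I*√2516583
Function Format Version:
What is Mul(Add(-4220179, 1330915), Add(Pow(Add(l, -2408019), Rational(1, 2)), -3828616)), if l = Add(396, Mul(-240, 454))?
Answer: Add(11061882378624, Mul(-2889264, I, Pow(2516583, Rational(1, 2)))) ≈ Add(1.1062e+13, Mul(-4.5835e+9, I))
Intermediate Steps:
l = -108564 (l = Add(396, -108960) = -108564)
Mul(Add(-4220179, 1330915), Add(Pow(Add(l, -2408019), Rational(1, 2)), -3828616)) = Mul(Add(-4220179, 1330915), Add(Pow(Add(-108564, -2408019), Rational(1, 2)), -3828616)) = Mul(-2889264, Add(Pow(-2516583, Rational(1, 2)), -3828616)) = Mul(-2889264, Add(Mul(I, Pow(2516583, Rational(1, 2))), -3828616)) = Mul(-2889264, Add(-3828616, Mul(I, Pow(2516583, Rational(1, 2))))) = Add(11061882378624, Mul(-2889264, I, Pow(2516583, Rational(1, 2))))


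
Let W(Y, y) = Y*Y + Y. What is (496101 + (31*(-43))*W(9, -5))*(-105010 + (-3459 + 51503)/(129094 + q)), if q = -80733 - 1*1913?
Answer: -458640641682279/11612 ≈ -3.9497e+10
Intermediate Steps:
q = -82646 (q = -80733 - 1913 = -82646)
W(Y, y) = Y + Y² (W(Y, y) = Y² + Y = Y + Y²)
(496101 + (31*(-43))*W(9, -5))*(-105010 + (-3459 + 51503)/(129094 + q)) = (496101 + (31*(-43))*(9*(1 + 9)))*(-105010 + (-3459 + 51503)/(129094 - 82646)) = (496101 - 11997*10)*(-105010 + 48044/46448) = (496101 - 1333*90)*(-105010 + 48044*(1/46448)) = (496101 - 119970)*(-105010 + 12011/11612) = 376131*(-1219364109/11612) = -458640641682279/11612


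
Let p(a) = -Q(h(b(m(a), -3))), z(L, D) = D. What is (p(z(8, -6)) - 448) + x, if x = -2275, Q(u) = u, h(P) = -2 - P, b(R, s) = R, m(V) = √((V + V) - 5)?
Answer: -2721 + I*√17 ≈ -2721.0 + 4.1231*I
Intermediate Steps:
m(V) = √(-5 + 2*V) (m(V) = √(2*V - 5) = √(-5 + 2*V))
p(a) = 2 + √(-5 + 2*a) (p(a) = -(-2 - √(-5 + 2*a)) = 2 + √(-5 + 2*a))
(p(z(8, -6)) - 448) + x = ((2 + √(-5 + 2*(-6))) - 448) - 2275 = ((2 + √(-5 - 12)) - 448) - 2275 = ((2 + √(-17)) - 448) - 2275 = ((2 + I*√17) - 448) - 2275 = (-446 + I*√17) - 2275 = -2721 + I*√17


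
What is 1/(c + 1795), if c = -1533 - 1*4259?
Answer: -1/3997 ≈ -0.00025019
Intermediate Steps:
c = -5792 (c = -1533 - 4259 = -5792)
1/(c + 1795) = 1/(-5792 + 1795) = 1/(-3997) = -1/3997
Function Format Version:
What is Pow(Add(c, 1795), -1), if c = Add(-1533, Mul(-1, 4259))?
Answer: Rational(-1, 3997) ≈ -0.00025019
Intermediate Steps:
c = -5792 (c = Add(-1533, -4259) = -5792)
Pow(Add(c, 1795), -1) = Pow(Add(-5792, 1795), -1) = Pow(-3997, -1) = Rational(-1, 3997)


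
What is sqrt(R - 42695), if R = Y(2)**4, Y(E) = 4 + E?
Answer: I*sqrt(41399) ≈ 203.47*I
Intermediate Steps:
R = 1296 (R = (4 + 2)**4 = 6**4 = 1296)
sqrt(R - 42695) = sqrt(1296 - 42695) = sqrt(-41399) = I*sqrt(41399)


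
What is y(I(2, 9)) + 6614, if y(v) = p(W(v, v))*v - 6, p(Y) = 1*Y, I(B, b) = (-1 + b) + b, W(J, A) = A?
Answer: 6897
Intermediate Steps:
I(B, b) = -1 + 2*b
p(Y) = Y
y(v) = -6 + v**2 (y(v) = v*v - 6 = v**2 - 6 = -6 + v**2)
y(I(2, 9)) + 6614 = (-6 + (-1 + 2*9)**2) + 6614 = (-6 + (-1 + 18)**2) + 6614 = (-6 + 17**2) + 6614 = (-6 + 289) + 6614 = 283 + 6614 = 6897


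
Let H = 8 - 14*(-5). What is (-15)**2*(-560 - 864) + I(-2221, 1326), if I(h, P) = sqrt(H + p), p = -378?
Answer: -320400 + 10*I*sqrt(3) ≈ -3.204e+5 + 17.32*I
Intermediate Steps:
H = 78 (H = 8 + 70 = 78)
I(h, P) = 10*I*sqrt(3) (I(h, P) = sqrt(78 - 378) = sqrt(-300) = 10*I*sqrt(3))
(-15)**2*(-560 - 864) + I(-2221, 1326) = (-15)**2*(-560 - 864) + 10*I*sqrt(3) = 225*(-1424) + 10*I*sqrt(3) = -320400 + 10*I*sqrt(3)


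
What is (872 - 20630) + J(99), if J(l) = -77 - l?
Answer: -19934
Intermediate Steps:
(872 - 20630) + J(99) = (872 - 20630) + (-77 - 1*99) = -19758 + (-77 - 99) = -19758 - 176 = -19934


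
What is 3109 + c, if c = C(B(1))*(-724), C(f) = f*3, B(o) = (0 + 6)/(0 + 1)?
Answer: -9923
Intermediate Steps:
B(o) = 6 (B(o) = 6/1 = 6*1 = 6)
C(f) = 3*f
c = -13032 (c = (3*6)*(-724) = 18*(-724) = -13032)
3109 + c = 3109 - 13032 = -9923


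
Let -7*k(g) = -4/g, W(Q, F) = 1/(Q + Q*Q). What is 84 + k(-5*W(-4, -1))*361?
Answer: -14388/35 ≈ -411.09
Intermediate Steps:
W(Q, F) = 1/(Q + Q²)
k(g) = 4/(7*g) (k(g) = -(-4)/(7*g) = 4/(7*g))
84 + k(-5*W(-4, -1))*361 = 84 + (4/(7*((-5/((-4)*(1 - 4))))))*361 = 84 + (4/(7*((-(-5)/(4*(-3))))))*361 = 84 + (4/(7*((-(-5)*(-1)/(4*3)))))*361 = 84 + (4/(7*((-5*1/12))))*361 = 84 + (4/(7*(-5/12)))*361 = 84 + ((4/7)*(-12/5))*361 = 84 - 48/35*361 = 84 - 17328/35 = -14388/35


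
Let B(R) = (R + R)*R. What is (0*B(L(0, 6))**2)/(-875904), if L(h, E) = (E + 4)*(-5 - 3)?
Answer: 0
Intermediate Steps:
L(h, E) = -32 - 8*E (L(h, E) = (4 + E)*(-8) = -32 - 8*E)
B(R) = 2*R**2 (B(R) = (2*R)*R = 2*R**2)
(0*B(L(0, 6))**2)/(-875904) = (0*(2*(-32 - 8*6)**2)**2)/(-875904) = (0*(2*(-32 - 48)**2)**2)*(-1/875904) = (0*(2*(-80)**2)**2)*(-1/875904) = (0*(2*6400)**2)*(-1/875904) = (0*12800**2)*(-1/875904) = (0*163840000)*(-1/875904) = 0*(-1/875904) = 0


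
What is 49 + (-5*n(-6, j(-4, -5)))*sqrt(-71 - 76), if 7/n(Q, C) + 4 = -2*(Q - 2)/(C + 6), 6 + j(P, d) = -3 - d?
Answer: 49 - 245*I*sqrt(3)/4 ≈ 49.0 - 106.09*I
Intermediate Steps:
j(P, d) = -9 - d (j(P, d) = -6 + (-3 - d) = -9 - d)
n(Q, C) = 7/(-4 - 2*(-2 + Q)/(6 + C)) (n(Q, C) = 7/(-4 - 2*(Q - 2)/(C + 6)) = 7/(-4 - 2*(-2 + Q)/(6 + C)))
49 + (-5*n(-6, j(-4, -5)))*sqrt(-71 - 76) = 49 + (-35*(-6 - (-9 - 1*(-5)))/(2*(10 - 6 + 2*(-9 - 1*(-5)))))*sqrt(-71 - 76) = 49 + (-35*(-6 - (-9 + 5))/(2*(10 - 6 + 2*(-9 + 5))))*sqrt(-147) = 49 + (-35*(-6 - 1*(-4))/(2*(10 - 6 + 2*(-4))))*(7*I*sqrt(3)) = 49 + (-35*(-6 + 4)/(2*(10 - 6 - 8)))*(7*I*sqrt(3)) = 49 + (-35*(-2)/(2*(-4)))*(7*I*sqrt(3)) = 49 + (-35*(-1)*(-2)/(2*4))*(7*I*sqrt(3)) = 49 + (-5*7/4)*(7*I*sqrt(3)) = 49 - 245*I*sqrt(3)/4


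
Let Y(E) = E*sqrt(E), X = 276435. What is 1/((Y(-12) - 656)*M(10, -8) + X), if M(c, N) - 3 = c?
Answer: 267907/71774452681 + 312*I*sqrt(3)/71774452681 ≈ 3.7326e-6 + 7.5291e-9*I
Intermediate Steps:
M(c, N) = 3 + c
Y(E) = E**(3/2)
1/((Y(-12) - 656)*M(10, -8) + X) = 1/(((-12)**(3/2) - 656)*(3 + 10) + 276435) = 1/((-24*I*sqrt(3) - 656)*13 + 276435) = 1/((-656 - 24*I*sqrt(3))*13 + 276435) = 1/((-8528 - 312*I*sqrt(3)) + 276435) = 1/(267907 - 312*I*sqrt(3))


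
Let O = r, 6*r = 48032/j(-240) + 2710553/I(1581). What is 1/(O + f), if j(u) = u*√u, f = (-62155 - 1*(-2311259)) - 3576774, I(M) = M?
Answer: -179165407796343000/237821341804764197448229 - 75036821220*I*√15/237821341804764197448229 ≈ -7.5336e-7 - 1.222e-12*I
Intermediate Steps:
f = -1327670 (f = (-62155 + 2311259) - 3576774 = 2249104 - 3576774 = -1327670)
j(u) = u^(3/2)
r = 2710553/9486 + 1501*I*√15/2700 (r = (48032/((-240)^(3/2)) + 2710553/1581)/6 = (48032/((-960*I*√15)) + 2710553*(1/1581))/6 = (48032*(I*√15/14400) + 2710553/1581)/6 = (1501*I*√15/450 + 2710553/1581)/6 = (2710553/1581 + 1501*I*√15/450)/6 = 2710553/9486 + 1501*I*√15/2700 ≈ 285.74 + 2.1531*I)
O = 2710553/9486 + 1501*I*√15/2700 ≈ 285.74 + 2.1531*I
1/(O + f) = 1/((2710553/9486 + 1501*I*√15/2700) - 1327670) = 1/(-12591567067/9486 + 1501*I*√15/2700)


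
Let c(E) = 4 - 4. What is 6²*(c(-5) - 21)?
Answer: -756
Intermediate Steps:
c(E) = 0
6²*(c(-5) - 21) = 6²*(0 - 21) = 36*(-21) = -756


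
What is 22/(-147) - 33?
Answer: -4873/147 ≈ -33.150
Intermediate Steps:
22/(-147) - 33 = 22*(-1/147) - 33 = -22/147 - 33 = -4873/147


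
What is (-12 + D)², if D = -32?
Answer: 1936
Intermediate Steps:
(-12 + D)² = (-12 - 32)² = (-44)² = 1936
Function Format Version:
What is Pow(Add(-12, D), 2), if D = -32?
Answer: 1936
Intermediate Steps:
Pow(Add(-12, D), 2) = Pow(Add(-12, -32), 2) = Pow(-44, 2) = 1936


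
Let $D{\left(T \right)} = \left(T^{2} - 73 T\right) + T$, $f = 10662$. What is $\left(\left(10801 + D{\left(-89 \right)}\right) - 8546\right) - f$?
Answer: $5922$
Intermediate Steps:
$D{\left(T \right)} = T^{2} - 72 T$
$\left(\left(10801 + D{\left(-89 \right)}\right) - 8546\right) - f = \left(\left(10801 - 89 \left(-72 - 89\right)\right) - 8546\right) - 10662 = \left(\left(10801 - -14329\right) - 8546\right) - 10662 = \left(\left(10801 + 14329\right) - 8546\right) - 10662 = \left(25130 - 8546\right) - 10662 = 16584 - 10662 = 5922$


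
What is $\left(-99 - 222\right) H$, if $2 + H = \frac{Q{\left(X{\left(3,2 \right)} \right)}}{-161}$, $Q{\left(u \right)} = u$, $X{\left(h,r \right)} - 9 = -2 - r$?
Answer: $\frac{104967}{161} \approx 651.97$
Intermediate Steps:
$X{\left(h,r \right)} = 7 - r$ ($X{\left(h,r \right)} = 9 - \left(2 + r\right) = 7 - r$)
$H = - \frac{327}{161}$ ($H = -2 + \frac{7 - 2}{-161} = -2 + \left(7 - 2\right) \left(- \frac{1}{161}\right) = -2 + 5 \left(- \frac{1}{161}\right) = -2 - \frac{5}{161} = - \frac{327}{161} \approx -2.0311$)
$\left(-99 - 222\right) H = \left(-99 - 222\right) \left(- \frac{327}{161}\right) = \left(-321\right) \left(- \frac{327}{161}\right) = \frac{104967}{161}$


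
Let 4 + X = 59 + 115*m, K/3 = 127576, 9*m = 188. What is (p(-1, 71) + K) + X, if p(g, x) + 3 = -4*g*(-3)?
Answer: 3466532/9 ≈ 3.8517e+5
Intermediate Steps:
p(g, x) = -3 + 12*g (p(g, x) = -3 - 4*g*(-3) = -3 + 12*g)
m = 188/9 (m = (1/9)*188 = 188/9 ≈ 20.889)
K = 382728 (K = 3*127576 = 382728)
X = 22115/9 (X = -4 + (59 + 115*(188/9)) = -4 + (59 + 21620/9) = -4 + 22151/9 = 22115/9 ≈ 2457.2)
(p(-1, 71) + K) + X = ((-3 + 12*(-1)) + 382728) + 22115/9 = ((-3 - 12) + 382728) + 22115/9 = (-15 + 382728) + 22115/9 = 382713 + 22115/9 = 3466532/9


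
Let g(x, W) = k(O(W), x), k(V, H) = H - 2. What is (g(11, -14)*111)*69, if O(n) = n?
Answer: 68931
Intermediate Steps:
k(V, H) = -2 + H
g(x, W) = -2 + x
(g(11, -14)*111)*69 = ((-2 + 11)*111)*69 = (9*111)*69 = 999*69 = 68931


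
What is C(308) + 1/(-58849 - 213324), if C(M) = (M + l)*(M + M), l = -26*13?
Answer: -5029757041/272173 ≈ -18480.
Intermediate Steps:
l = -338
C(M) = 2*M*(-338 + M) (C(M) = (M - 338)*(M + M) = (-338 + M)*(2*M) = 2*M*(-338 + M))
C(308) + 1/(-58849 - 213324) = 2*308*(-338 + 308) + 1/(-58849 - 213324) = 2*308*(-30) + 1/(-272173) = -18480 - 1/272173 = -5029757041/272173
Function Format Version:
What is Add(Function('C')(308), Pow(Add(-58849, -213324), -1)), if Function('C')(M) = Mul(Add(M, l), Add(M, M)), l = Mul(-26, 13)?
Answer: Rational(-5029757041, 272173) ≈ -18480.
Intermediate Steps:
l = -338
Function('C')(M) = Mul(2, M, Add(-338, M)) (Function('C')(M) = Mul(Add(M, -338), Add(M, M)) = Mul(Add(-338, M), Mul(2, M)) = Mul(2, M, Add(-338, M)))
Add(Function('C')(308), Pow(Add(-58849, -213324), -1)) = Add(Mul(2, 308, Add(-338, 308)), Pow(Add(-58849, -213324), -1)) = Add(Mul(2, 308, -30), Pow(-272173, -1)) = Add(-18480, Rational(-1, 272173)) = Rational(-5029757041, 272173)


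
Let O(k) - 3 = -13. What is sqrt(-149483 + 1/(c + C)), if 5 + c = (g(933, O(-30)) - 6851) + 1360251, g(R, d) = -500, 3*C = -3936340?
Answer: 4*I*sqrt(139844140174190)/122345 ≈ 386.63*I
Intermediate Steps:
C = -3936340/3 (C = (1/3)*(-3936340) = -3936340/3 ≈ -1.3121e+6)
O(k) = -10 (O(k) = 3 - 13 = -10)
c = 1352895 (c = -5 + ((-500 - 6851) + 1360251) = -5 + (-7351 + 1360251) = -5 + 1352900 = 1352895)
sqrt(-149483 + 1/(c + C)) = sqrt(-149483 + 1/(1352895 - 3936340/3)) = sqrt(-149483 + 1/(122345/3)) = sqrt(-149483 + 3/122345) = sqrt(-18288497632/122345) = 4*I*sqrt(139844140174190)/122345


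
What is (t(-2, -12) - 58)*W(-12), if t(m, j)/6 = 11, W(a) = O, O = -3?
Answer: -24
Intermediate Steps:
W(a) = -3
t(m, j) = 66 (t(m, j) = 6*11 = 66)
(t(-2, -12) - 58)*W(-12) = (66 - 58)*(-3) = 8*(-3) = -24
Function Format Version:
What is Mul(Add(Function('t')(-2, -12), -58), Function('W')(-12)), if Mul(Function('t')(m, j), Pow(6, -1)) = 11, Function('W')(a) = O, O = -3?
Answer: -24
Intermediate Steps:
Function('W')(a) = -3
Function('t')(m, j) = 66 (Function('t')(m, j) = Mul(6, 11) = 66)
Mul(Add(Function('t')(-2, -12), -58), Function('W')(-12)) = Mul(Add(66, -58), -3) = Mul(8, -3) = -24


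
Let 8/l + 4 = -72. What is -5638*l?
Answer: 11276/19 ≈ 593.47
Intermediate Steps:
l = -2/19 (l = 8/(-4 - 72) = 8/(-76) = 8*(-1/76) = -2/19 ≈ -0.10526)
-5638*l = -5638*(-2/19) = 11276/19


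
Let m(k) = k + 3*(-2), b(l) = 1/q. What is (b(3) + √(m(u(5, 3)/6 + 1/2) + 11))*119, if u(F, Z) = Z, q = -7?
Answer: -17 + 119*√6 ≈ 274.49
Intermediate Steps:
b(l) = -⅐ (b(l) = 1/(-7) = -⅐)
m(k) = -6 + k (m(k) = k - 6 = -6 + k)
(b(3) + √(m(u(5, 3)/6 + 1/2) + 11))*119 = (-⅐ + √((-6 + (3/6 + 1/2)) + 11))*119 = (-⅐ + √((-6 + (3*(⅙) + 1*(½))) + 11))*119 = (-⅐ + √((-6 + (½ + ½)) + 11))*119 = (-⅐ + √((-6 + 1) + 11))*119 = (-⅐ + √(-5 + 11))*119 = (-⅐ + √6)*119 = -17 + 119*√6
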